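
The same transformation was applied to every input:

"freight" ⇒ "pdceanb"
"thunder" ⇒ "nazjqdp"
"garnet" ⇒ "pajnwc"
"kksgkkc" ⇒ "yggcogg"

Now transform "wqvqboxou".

qktkxmrms

In each case the input is transformed by: shift every letter 4 places backward in the alphabet (wrapping around), then reverse the string.
Starting from "wqvqboxou": after the first operation, "smrmxktkq"; after the second, "qktkxmrms".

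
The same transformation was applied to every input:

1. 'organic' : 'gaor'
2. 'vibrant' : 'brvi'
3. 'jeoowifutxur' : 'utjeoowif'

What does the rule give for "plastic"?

The rule is to delete the last 3 characters, then move the last 2 characters to the front (rotate right by 2).
"plastic" → "plas" → "aspl".

aspl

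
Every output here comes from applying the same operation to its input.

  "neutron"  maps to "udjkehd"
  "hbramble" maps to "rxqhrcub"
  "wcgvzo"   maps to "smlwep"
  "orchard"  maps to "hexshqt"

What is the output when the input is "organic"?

The rule is to swap each adjacent pair of characters (1↔2, 3↔4, ...), then shift every letter 10 places backward in the alphabet (wrapping around).
For "organic" the result is "heqwyds".
(Check on "neutron": → "entuorn" → "udjkehd" ✓)

heqwyds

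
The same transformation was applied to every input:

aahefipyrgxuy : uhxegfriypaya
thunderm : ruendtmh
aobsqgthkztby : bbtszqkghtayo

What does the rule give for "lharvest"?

saervlth

Each output is the input with this applied: take characters alternately from the front and the back (1st, last, 2nd, 2nd-last, ...), then move the first 3 characters to the end (rotate left by 3).
Working it through for "lharvest": intermediate "lthsaerv", final "saervlth".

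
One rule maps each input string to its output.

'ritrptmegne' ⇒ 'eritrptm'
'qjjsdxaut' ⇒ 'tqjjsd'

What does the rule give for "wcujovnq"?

Rule — move the last character to the front, then delete the last 3 characters.
Applying both steps to "wcujovnq": "qwcujovn", then "qwcuj".

qwcuj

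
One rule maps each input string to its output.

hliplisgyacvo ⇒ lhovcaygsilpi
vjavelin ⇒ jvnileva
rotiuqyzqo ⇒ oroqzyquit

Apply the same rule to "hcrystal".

chlatsyr

Each output is the input with this applied: reverse the string, then move the last 2 characters to the front (rotate right by 2).
On "hcrystal" that produces "chlatsyr".
(Check on "hliplisgyacvo": → "ovcaygsilpilh" → "lhovcaygsilpi" ✓)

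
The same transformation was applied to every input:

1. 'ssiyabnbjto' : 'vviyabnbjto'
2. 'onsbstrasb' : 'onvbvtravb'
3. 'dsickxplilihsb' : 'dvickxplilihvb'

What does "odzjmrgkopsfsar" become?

odzjmrgkopvfvar

Looking at the pairs, the operation is to replace every "s" with "v".
Doing the same to "odzjmrgkopsfsar": "odzjmrgkopvfvar".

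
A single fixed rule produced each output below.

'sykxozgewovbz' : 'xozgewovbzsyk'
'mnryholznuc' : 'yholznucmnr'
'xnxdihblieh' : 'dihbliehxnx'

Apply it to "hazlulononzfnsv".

lulononzfnsvhaz

Rule — move the first 3 characters to the end (rotate left by 3).
So "hazlulononzfnsv" becomes "lulononzfnsvhaz".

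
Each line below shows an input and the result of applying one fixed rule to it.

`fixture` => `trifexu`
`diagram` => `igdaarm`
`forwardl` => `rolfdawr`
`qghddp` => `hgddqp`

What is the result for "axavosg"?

The pattern: sort the characters into reverse alphabetical order, then move the first 2 characters to the end (rotate left by 2).
Applying both steps to "axavosg": "xvsogaa", then "sogaaxv".

sogaaxv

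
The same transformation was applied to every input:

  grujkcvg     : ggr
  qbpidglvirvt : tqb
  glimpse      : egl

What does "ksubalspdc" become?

cks

In each case the input is transformed by: move the last character to the front, then keep only the first 3 characters.
"ksubalspdc" → "cksubalspd" → "cks".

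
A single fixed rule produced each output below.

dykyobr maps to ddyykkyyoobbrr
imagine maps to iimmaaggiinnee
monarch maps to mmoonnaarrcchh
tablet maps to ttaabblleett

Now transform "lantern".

llaanntteerrnn

The transformation: double every character.
Applying that to "lantern" gives "llaanntteerrnn".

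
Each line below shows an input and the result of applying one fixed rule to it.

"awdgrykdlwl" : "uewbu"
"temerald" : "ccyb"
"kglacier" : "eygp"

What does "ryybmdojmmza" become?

Each output is the input with this applied: shift every letter 2 places backward in the alphabet (wrapping around), then keep every other character starting from the second (positions 2nd, 4th, 6th, ...).
Starting from "ryybmdojmmza": after the first operation, "pwwzkbmhkkxy"; after the second, "wzbhky".

wzbhky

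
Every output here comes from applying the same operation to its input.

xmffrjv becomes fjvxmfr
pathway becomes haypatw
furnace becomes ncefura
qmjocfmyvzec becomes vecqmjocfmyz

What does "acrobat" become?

oatacrb

The rule is to move the last 3 characters to the front (rotate right by 3), then swap the first and last characters.
Starting from "acrobat": after the first operation, "batacro"; after the second, "oatacrb".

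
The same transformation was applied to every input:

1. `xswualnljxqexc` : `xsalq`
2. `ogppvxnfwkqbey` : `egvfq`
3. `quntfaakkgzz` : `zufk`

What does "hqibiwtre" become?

rqi

What's happening: move the last 3 characters to the front (rotate right by 3), then keep one character in every 3, starting at position 2 (positions 2nd, 5th, 8th, ...).
For "hqibiwtre", step one produces "trehqibiw"; step two turns that into "rqi".
(Check on "ogppvxnfwkqbey": → "beyogppvxnfwkq" → "egvfq" ✓)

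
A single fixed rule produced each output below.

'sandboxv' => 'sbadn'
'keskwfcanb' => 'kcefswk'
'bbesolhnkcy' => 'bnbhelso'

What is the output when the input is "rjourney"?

rrjuo

The rule is to delete the last 3 characters, then take characters alternately from the front and the back (1st, last, 2nd, 2nd-last, ...).
Applying both steps to "rjourney": "rjour", then "rrjuo".
(Check on "bbesolhnkcy": → "bbesolhn" → "bnbhelso" ✓)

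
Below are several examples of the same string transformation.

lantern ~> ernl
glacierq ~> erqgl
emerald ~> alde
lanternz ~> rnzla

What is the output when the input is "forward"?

The pattern: move the last 3 characters to the front (rotate right by 3), then delete the last 3 characters.
"forward" → "ardforw" → "ardf".

ardf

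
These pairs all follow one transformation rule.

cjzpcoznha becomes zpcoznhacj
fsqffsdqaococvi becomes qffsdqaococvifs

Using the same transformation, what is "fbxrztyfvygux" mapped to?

xrztyfvyguxfb

The pattern: move the first 2 characters to the end (rotate left by 2).
On "fbxrztyfvygux" that produces "xrztyfvyguxfb".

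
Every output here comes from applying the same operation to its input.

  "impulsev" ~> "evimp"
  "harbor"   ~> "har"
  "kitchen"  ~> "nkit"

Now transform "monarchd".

In each case the input is transformed by: move the first 3 characters to the end (rotate left by 3), then delete the first 3 characters.
Applying both steps to "monarchd": "archdmon", then "hdmon".

hdmon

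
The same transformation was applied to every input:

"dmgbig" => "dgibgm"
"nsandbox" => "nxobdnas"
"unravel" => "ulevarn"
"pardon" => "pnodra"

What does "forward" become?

fdrawro

In each case the input is transformed by: move the first character to the end, then reverse the string.
"forward" → "orwardf" → "fdrawro".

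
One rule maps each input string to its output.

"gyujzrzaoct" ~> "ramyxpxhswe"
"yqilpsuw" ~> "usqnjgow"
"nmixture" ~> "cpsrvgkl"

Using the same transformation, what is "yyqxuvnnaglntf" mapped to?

drljeylltsvoww

Rule — reverse the string, then shift every letter 2 places backward in the alphabet (wrapping around).
"yyqxuvnnaglntf" → "ftnlgannvuxqyy" → "drljeylltsvoww".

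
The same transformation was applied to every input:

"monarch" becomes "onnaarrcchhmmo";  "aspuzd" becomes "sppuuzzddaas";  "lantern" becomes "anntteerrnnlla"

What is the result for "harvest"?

In each case the input is transformed by: double every character, then move the first 3 characters to the end (rotate left by 3).
On "harvest": the first step gives "hhaarrvveesstt", and the second then gives "arrvveesstthha".

arrvveesstthha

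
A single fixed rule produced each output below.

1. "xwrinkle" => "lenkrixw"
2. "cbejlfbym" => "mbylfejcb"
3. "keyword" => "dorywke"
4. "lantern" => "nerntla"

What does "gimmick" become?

kicmmgi

What's happening: swap each adjacent pair of characters (1↔2, 3↔4, ...), then reverse the string.
Applying both steps to "gimmick": "igmmcik", then "kicmmgi".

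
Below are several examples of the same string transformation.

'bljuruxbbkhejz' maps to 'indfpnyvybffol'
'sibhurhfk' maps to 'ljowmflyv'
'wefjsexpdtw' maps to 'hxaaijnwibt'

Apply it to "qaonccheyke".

coiuesrggli

In each case the input is transformed by: shift every letter 4 places forward in the alphabet (wrapping around), then move the last 3 characters to the front (rotate right by 3).
On "qaonccheyke": the first step gives "uesrgglicoi", and the second then gives "coiuesrggli".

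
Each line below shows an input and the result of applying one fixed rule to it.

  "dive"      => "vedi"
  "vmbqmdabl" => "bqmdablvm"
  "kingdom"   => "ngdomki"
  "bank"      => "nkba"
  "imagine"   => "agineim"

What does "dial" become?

aldi

Each output is the input with this applied: move the first 2 characters to the end (rotate left by 2).
On "dial" that produces "aldi".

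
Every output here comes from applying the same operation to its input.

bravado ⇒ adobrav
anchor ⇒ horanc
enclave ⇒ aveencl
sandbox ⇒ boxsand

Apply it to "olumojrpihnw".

hnwolumojrpi

The rule is to move the last 3 characters to the front (rotate right by 3).
Applying that to "olumojrpihnw" gives "hnwolumojrpi".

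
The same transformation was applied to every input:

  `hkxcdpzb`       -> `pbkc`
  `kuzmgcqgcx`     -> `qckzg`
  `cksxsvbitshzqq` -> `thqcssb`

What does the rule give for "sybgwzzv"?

Looking at the pairs, the operation is to swap the front and back halves of the string, then keep every other character starting from the second (positions 2nd, 4th, 6th, ...).
On "sybgwzzv": the first step gives "wzzvsybg", and the second then gives "zvyg".

zvyg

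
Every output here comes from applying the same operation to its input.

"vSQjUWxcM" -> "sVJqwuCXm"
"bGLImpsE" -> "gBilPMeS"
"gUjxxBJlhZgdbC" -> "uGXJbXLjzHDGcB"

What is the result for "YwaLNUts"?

WylAunST

The rule is to swap each adjacent pair of characters (1↔2, 3↔4, ...), then flip the case of every letter.
Starting from "YwaLNUts": after the first operation, "wYLaUNst"; after the second, "WylAunST".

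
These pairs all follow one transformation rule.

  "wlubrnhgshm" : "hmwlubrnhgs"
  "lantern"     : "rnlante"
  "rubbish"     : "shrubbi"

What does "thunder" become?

erthund

The pattern: move the last 2 characters to the front (rotate right by 2).
"thunder" → "erthund".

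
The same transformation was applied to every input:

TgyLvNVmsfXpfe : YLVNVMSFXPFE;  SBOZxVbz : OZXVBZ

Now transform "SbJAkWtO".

JAKWTO

The transformation: delete the first 2 characters, then convert every letter to uppercase.
Starting from "SbJAkWtO": after the first operation, "JAkWtO"; after the second, "JAKWTO".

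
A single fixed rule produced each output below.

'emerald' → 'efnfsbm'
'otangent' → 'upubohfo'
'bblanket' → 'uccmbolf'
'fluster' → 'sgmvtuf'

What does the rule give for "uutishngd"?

Each output is the input with this applied: move the last character to the front, then shift every letter 1 place forward in the alphabet (wrapping around).
For "uutishngd" the result is "evvujtioh".

evvujtioh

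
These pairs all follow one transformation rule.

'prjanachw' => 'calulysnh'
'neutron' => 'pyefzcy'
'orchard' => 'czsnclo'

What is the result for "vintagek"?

tgeyrlvp

Rule — shift every letter 11 places forward in the alphabet (wrapping around), then swap each adjacent pair of characters (1↔2, 3↔4, ...).
Working it through for "vintagek": intermediate "gtyelrpv", final "tgeyrlvp".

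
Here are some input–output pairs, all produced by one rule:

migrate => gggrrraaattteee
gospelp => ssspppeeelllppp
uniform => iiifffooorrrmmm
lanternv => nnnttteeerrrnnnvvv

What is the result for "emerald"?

The rule is to delete the first 2 characters, then repeat every character 3 times.
Working it through for "emerald": intermediate "erald", final "eeerrraaalllddd".
(Check on "lanternv": → "nternv" → "nnnttteeerrrnnnvvv" ✓)

eeerrraaalllddd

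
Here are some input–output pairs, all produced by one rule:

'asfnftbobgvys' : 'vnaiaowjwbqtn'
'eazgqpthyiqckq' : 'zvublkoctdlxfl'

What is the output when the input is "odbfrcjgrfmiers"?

jywamxebmahdzmn

The pattern: shift every letter 5 places backward in the alphabet (wrapping around).
Applying that to "odbfrcjgrfmiers" gives "jywamxebmahdzmn".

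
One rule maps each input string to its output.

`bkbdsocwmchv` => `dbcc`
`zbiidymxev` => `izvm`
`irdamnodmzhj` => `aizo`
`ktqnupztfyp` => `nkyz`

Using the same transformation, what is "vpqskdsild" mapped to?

In each case the input is transformed by: keep one character in every 3, starting at position 1 (positions 1st, 4th, 7th, ...), then swap each adjacent pair of characters (1↔2, 3↔4, ...).
So "vpqskdsild" becomes "svds".

svds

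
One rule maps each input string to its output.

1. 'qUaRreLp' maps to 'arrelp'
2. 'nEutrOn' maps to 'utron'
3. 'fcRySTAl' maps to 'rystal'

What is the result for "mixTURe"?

What's happening: delete the first 2 characters, then convert every letter to lowercase.
Working it through for "mixTURe": intermediate "xTURe", final "xture".
(Check on "qUaRreLp": → "aRreLp" → "arrelp" ✓)

xture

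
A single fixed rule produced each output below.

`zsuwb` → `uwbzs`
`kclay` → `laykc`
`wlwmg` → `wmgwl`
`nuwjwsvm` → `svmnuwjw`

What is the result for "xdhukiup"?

iupxdhuk

What's happening: move the last 3 characters to the front (rotate right by 3).
So "xdhukiup" becomes "iupxdhuk".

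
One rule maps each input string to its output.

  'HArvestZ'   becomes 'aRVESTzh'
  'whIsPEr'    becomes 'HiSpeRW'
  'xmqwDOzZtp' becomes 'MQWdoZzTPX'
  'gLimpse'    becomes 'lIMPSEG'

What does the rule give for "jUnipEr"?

uNIPeRJ

Looking at the pairs, the operation is to flip the case of every letter, then move the first character to the end.
For "jUnipEr" the result is "uNIPeRJ".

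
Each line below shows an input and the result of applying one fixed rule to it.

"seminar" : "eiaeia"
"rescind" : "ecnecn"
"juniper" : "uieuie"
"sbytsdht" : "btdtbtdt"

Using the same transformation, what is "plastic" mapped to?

lsilsi

Rule — keep every other character starting from the second (positions 2nd, 4th, 6th, ...), then write the whole string twice.
On "plastic": the first step gives "lsi", and the second then gives "lsilsi".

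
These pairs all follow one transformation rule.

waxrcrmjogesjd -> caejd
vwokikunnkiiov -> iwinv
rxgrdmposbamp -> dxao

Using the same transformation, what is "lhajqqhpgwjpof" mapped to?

qhjpf

The pattern: keep one character in every 3, starting at position 2 (positions 2nd, 5th, 8th, ...), then swap each adjacent pair of characters (1↔2, 3↔4, ...).
Applying both steps to "lhajqqhpgwjpof": "hqpjf", then "qhjpf".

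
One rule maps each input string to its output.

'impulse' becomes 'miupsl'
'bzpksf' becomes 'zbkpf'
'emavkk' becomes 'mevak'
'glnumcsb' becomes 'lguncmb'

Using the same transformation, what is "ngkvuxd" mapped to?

gnvkxu

In each case the input is transformed by: swap each adjacent pair of characters (1↔2, 3↔4, ...), then delete the last character.
"ngkvuxd" → "gnvkxu".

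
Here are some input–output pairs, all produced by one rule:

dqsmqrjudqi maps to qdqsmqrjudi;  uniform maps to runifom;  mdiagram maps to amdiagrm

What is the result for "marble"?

lmarbe

The pattern: move the last character to the front, then swap the first and last characters.
Applying both steps to "marble": "emarbl", then "lmarbe".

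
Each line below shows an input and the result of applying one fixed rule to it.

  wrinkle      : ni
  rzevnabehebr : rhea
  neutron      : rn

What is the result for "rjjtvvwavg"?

The rule is to sort the characters into reverse alphabetical order, then keep one character in every 3, starting at position 3 (positions 3rd, 6th, 9th, ...).
On "rjjtvvwavg" that produces "vrg".

vrg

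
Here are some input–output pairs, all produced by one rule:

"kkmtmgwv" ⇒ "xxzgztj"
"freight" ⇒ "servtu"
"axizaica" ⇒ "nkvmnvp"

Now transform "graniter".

tenavgr

The transformation: delete the last character, then shift every letter 13 places forward in the alphabet (wrapping around) — i.e. ROT13.
Working it through for "graniter": intermediate "granite", final "tenavgr".
(Check on "freight": → "freigh" → "servtu" ✓)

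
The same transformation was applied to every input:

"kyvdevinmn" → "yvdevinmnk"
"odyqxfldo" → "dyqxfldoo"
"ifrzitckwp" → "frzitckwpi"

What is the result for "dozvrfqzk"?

ozvrfqzkd

In each case the input is transformed by: move the first character to the end.
For "dozvrfqzk" the result is "ozvrfqzkd".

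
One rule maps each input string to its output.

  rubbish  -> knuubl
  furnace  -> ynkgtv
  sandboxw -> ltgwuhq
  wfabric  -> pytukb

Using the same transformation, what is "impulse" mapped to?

The rule is to delete the last character, then shift every letter 7 places backward in the alphabet (wrapping around).
"impulse" → "bfinel".

bfinel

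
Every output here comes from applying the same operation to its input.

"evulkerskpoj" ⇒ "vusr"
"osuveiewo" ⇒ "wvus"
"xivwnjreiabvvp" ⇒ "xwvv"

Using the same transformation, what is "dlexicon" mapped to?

xonl

Looking at the pairs, the operation is to sort the characters into reverse alphabetical order, then keep only the first 4 characters.
Applying both steps to "dlexicon": "xonliedc", then "xonl".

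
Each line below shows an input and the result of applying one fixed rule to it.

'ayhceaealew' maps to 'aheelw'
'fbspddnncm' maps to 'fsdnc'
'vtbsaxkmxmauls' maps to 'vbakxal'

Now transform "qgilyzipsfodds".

qiyisod

The transformation: keep every other character starting from the first (positions 1st, 3rd, 5th, ...).
For "qgilyzipsfodds" the result is "qiyisod".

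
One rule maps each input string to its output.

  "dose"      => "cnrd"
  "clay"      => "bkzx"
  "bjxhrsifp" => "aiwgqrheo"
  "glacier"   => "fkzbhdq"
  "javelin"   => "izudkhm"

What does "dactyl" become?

Rule — shift every letter 1 place backward in the alphabet (wrapping around).
Doing the same to "dactyl": "czbsxk".

czbsxk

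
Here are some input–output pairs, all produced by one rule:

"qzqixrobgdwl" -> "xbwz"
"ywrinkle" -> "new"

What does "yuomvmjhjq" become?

Looking at the pairs, the operation is to keep one character in every 3, starting at position 2 (positions 2nd, 5th, 8th, ...), then move the first character to the end.
"yuomvmjhjq" → "uvh" → "vhu".

vhu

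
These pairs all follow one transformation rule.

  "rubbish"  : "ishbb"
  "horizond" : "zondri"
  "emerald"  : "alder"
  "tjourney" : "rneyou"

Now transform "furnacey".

aceyrn

The rule is to delete the first 2 characters, then move the first 2 characters to the end (rotate left by 2).
Starting from "furnacey": after the first operation, "rnacey"; after the second, "aceyrn".
(Check on "horizond": → "rizond" → "zondri" ✓)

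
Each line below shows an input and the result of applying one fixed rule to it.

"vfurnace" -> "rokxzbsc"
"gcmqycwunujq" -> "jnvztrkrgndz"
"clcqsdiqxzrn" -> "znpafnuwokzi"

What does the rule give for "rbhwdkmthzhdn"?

etahjqeweakoy

In each case the input is transformed by: move the first 2 characters to the end (rotate left by 2), then shift every letter 3 places backward in the alphabet (wrapping around).
For "rbhwdkmthzhdn", step one produces "hwdkmthzhdnrb"; step two turns that into "etahjqeweakoy".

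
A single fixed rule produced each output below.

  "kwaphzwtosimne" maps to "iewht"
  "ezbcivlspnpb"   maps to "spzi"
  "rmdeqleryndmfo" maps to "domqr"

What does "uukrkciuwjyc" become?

The transformation: keep one character in every 3, starting at position 2 (positions 2nd, 5th, 8th, ...), then move the last 2 characters to the front (rotate right by 2).
Applying both steps to "uukrkciuwjyc": "ukuy", then "uyuk".

uyuk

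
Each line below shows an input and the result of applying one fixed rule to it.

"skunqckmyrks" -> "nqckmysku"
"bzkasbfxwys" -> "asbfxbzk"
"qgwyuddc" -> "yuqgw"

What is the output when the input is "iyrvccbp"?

Each output is the input with this applied: delete the last 3 characters, then move the first 3 characters to the end (rotate left by 3).
"iyrvccbp" → "iyrvc" → "vciyr".

vciyr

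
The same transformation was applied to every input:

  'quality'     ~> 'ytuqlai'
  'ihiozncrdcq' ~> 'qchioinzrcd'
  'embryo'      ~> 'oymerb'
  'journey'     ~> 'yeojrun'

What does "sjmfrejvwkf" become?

Rule — move the last 2 characters to the front (rotate right by 2), then swap each adjacent pair of characters (1↔2, 3↔4, ...).
Applying both steps to "sjmfrejvwkf": "kfsjmfrejvw", then "fkjsfmervjw".

fkjsfmervjw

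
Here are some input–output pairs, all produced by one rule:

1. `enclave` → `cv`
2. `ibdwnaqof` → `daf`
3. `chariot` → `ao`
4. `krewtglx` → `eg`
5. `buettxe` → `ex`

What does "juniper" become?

The transformation: keep one character in every 3, starting at position 3 (positions 3rd, 6th, 9th, ...).
On "juniper" that produces "ne".

ne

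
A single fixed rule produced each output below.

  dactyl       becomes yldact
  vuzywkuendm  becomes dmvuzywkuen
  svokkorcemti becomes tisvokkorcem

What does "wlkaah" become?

ahwlka

The transformation: move the last 2 characters to the front (rotate right by 2).
Doing the same to "wlkaah": "ahwlka".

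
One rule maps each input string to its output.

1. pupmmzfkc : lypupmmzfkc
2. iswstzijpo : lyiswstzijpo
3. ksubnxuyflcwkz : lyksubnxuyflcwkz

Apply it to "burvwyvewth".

lyburvwyvewth

Looking at the pairs, the operation is to prepend "ly".
"burvwyvewth" → "lyburvwyvewth".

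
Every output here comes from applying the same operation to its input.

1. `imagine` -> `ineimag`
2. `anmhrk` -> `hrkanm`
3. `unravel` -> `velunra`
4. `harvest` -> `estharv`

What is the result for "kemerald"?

Looking at the pairs, the operation is to move the last 3 characters to the front (rotate right by 3).
"kemerald" → "aldkemer".

aldkemer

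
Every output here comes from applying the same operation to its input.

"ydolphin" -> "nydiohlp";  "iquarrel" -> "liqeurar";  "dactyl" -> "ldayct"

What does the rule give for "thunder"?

rtheudn

In each case the input is transformed by: swap the first and last characters, then take characters alternately from the front and the back (1st, last, 2nd, 2nd-last, ...).
Applying both steps to "thunder": "rhundet", then "rtheudn".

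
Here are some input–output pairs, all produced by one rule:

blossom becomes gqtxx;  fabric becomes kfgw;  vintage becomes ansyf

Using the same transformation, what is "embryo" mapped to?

jrgw

Rule — delete the last 2 characters, then shift every letter 5 places forward in the alphabet (wrapping around).
Starting from "embryo": after the first operation, "embr"; after the second, "jrgw".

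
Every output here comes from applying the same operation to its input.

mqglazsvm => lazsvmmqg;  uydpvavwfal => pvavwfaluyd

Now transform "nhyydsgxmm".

ydsgxmmnhy

Each output is the input with this applied: move the first 3 characters to the end (rotate left by 3).
On "nhyydsgxmm" that produces "ydsgxmmnhy".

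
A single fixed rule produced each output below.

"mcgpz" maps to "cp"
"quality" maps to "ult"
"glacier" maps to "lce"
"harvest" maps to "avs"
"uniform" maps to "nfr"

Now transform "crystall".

In each case the input is transformed by: keep every other character starting from the second (positions 2nd, 4th, 6th, ...).
For "crystall" the result is "rsal".

rsal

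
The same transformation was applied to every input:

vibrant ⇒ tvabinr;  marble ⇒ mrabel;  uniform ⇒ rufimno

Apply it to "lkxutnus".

uxklnstu

The pattern: sort the characters into alphabetical order, then move the last 2 characters to the front (rotate right by 2).
Working it through for "lkxutnus": intermediate "klnstuux", final "uxklnstu".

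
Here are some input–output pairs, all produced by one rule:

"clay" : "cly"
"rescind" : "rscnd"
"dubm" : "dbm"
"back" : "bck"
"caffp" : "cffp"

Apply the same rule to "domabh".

In each case the input is transformed by: remove every vowel.
Doing the same to "domabh": "dmbh".

dmbh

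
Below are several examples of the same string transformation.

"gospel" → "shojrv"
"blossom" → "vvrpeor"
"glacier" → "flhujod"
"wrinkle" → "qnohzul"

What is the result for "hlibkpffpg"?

Rule — shift every letter 3 places forward in the alphabet (wrapping around), then move the first 3 characters to the end (rotate left by 3).
On "hlibkpffpg": the first step gives "kolensiisj", and the second then gives "ensiisjkol".
(Check on "glacier": → "jodflhu" → "flhujod" ✓)

ensiisjkol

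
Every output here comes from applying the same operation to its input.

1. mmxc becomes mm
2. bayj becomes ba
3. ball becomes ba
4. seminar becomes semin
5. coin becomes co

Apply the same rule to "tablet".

tabl

The transformation: delete the last 2 characters.
On "tablet" that produces "tabl".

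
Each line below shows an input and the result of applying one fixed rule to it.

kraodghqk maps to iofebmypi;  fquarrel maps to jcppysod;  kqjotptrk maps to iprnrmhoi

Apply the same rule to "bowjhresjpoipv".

Each output is the input with this applied: shift every letter 2 places backward in the alphabet (wrapping around), then reverse the string.
Doing the same to "bowjhresjpoipv": "tngmnhqcpfhumz".

tngmnhqcpfhumz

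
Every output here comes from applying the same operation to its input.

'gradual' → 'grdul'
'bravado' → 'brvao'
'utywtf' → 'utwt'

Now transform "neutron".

The rule is to double every character, then keep one character in every 3, starting at position 1 (positions 1st, 4th, 7th, ...).
For "neutron", step one produces "nneeuuttrroonn"; step two turns that into "netrn".

netrn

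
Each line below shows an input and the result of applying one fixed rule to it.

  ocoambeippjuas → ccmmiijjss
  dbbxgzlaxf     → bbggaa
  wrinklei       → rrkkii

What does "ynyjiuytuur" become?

nniittrr

Each output is the input with this applied: keep one character in every 3, starting at position 2 (positions 2nd, 5th, 8th, ...), then double every character.
"ynyjiuytuur" → "nitr" → "nniittrr".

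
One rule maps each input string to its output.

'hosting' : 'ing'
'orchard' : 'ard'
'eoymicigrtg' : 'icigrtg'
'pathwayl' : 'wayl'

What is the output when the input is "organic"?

nic

Looking at the pairs, the operation is to delete the first 3 characters, then delete the first character.
Applying both steps to "organic": "anic", then "nic".
(Check on "orchard": → "hard" → "ard" ✓)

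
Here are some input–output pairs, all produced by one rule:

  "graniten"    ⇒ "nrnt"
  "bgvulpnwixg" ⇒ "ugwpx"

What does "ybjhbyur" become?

The transformation: keep every other character starting from the second (positions 2nd, 4th, 6th, ...), then swap each adjacent pair of characters (1↔2, 3↔4, ...).
For "ybjhbyur", step one produces "bhyr"; step two turns that into "hbry".

hbry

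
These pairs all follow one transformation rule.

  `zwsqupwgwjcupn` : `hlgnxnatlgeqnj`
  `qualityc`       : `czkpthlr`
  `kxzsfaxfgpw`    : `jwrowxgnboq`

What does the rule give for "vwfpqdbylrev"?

ghuspcivmmnw

What's happening: move the first 3 characters to the end (rotate left by 3), then shift every letter 9 places backward in the alphabet (wrapping around).
Working it through for "vwfpqdbylrev": intermediate "pqdbylrevvwf", final "ghuspcivmmnw".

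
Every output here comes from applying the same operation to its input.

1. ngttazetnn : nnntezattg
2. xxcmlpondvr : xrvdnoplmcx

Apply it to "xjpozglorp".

Rule — reverse the string, then move the last character to the front.
For "xjpozglorp" the result is "xprolgzopj".

xprolgzopj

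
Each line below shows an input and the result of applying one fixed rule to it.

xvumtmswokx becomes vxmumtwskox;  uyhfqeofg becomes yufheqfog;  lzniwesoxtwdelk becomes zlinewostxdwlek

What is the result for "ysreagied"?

syergaeid

Each output is the input with this applied: swap each adjacent pair of characters (1↔2, 3↔4, ...).
"ysreagied" → "syergaeid".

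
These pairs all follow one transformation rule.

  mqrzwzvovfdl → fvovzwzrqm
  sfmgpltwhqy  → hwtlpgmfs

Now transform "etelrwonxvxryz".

Each output is the input with this applied: delete the last 2 characters, then reverse the string.
On "etelrwonxvxryz" that produces "rxvxnowrlete".

rxvxnowrlete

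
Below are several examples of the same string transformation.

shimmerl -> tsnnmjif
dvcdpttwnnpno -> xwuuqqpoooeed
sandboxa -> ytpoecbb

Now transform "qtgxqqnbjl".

Rule — shift every letter 1 place forward in the alphabet (wrapping around), then sort the characters into reverse alphabetical order.
For "qtgxqqnbjl", step one produces "ruhyrrockm"; step two turns that into "yurrromkhc".

yurrromkhc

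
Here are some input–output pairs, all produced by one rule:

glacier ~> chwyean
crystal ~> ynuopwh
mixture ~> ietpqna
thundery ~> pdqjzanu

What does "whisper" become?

sdeolan

Looking at the pairs, the operation is to shift every letter 4 places backward in the alphabet (wrapping around).
"whisper" → "sdeolan".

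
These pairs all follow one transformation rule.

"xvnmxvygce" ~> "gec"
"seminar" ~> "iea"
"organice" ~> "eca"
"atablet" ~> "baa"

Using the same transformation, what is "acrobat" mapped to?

The pattern: sort the characters into reverse alphabetical order, then keep only the last 3 characters.
On "acrobat": the first step gives "trocbaa", and the second then gives "baa".

baa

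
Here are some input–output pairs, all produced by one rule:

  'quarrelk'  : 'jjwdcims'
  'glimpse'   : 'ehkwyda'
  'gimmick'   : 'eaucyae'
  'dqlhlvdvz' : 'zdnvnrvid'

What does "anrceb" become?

uwtsfj

The rule is to shift every letter 8 places backward in the alphabet (wrapping around), then move the first 3 characters to the end (rotate left by 3).
"anrceb" → "uwtsfj".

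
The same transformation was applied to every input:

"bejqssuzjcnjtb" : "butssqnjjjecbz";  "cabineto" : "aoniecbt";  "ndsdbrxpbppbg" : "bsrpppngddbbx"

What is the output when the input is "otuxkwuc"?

Rule — sort the characters into reverse alphabetical order, then swap the first and last characters.
Working it through for "otuxkwuc": intermediate "xwuutokc", final "cwuutokx".

cwuutokx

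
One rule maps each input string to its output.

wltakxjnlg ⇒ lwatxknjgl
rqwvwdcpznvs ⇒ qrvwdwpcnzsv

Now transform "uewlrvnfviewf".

What's happening: swap each adjacent pair of characters (1↔2, 3↔4, ...).
"uewlrvnfviewf" → "eulwvrfnivwef".

eulwvrfnivwef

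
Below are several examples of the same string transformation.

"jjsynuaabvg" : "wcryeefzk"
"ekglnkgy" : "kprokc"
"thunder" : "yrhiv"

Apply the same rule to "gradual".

ehyep

The transformation: shift every letter 4 places forward in the alphabet (wrapping around), then delete the first 2 characters.
Starting from "gradual": after the first operation, "kvehyep"; after the second, "ehyep".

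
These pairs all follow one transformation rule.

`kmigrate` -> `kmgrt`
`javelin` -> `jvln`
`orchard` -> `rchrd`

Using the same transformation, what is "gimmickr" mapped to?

gmmckr

Looking at the pairs, the operation is to remove every vowel.
"gimmickr" → "gmmckr".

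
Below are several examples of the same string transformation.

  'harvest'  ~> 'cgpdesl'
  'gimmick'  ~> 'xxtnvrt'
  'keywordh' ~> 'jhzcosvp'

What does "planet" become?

lypeaw

Rule — shift every letter 11 places forward in the alphabet (wrapping around), then move the first 2 characters to the end (rotate left by 2).
So "planet" becomes "lypeaw".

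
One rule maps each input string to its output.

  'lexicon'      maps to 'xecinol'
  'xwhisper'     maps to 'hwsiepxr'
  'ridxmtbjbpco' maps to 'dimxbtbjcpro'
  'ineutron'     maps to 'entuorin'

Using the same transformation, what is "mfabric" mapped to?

Each output is the input with this applied: move the first character to the end, then swap each adjacent pair of characters (1↔2, 3↔4, ...).
Working it through for "mfabric": intermediate "fabricm", final "afrbcim".

afrbcim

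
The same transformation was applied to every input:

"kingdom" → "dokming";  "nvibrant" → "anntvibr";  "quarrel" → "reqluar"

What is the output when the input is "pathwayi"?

aypiathw

Looking at the pairs, the operation is to swap the first and last characters, then move the last 3 characters to the front (rotate right by 3).
On "pathwayi" that produces "aypiathw".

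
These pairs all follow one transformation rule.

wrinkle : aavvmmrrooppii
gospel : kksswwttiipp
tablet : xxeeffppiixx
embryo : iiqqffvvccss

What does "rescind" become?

The rule is to shift every letter 4 places forward in the alphabet (wrapping around), then double every character.
On "rescind": the first step gives "viwgmrh", and the second then gives "vviiwwggmmrrhh".
(Check on "gospel": → "kswtip" → "kksswwttiipp" ✓)

vviiwwggmmrrhh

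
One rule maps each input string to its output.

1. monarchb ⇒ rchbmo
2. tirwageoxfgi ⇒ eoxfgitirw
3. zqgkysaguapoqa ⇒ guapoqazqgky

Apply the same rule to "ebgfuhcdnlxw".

Looking at the pairs, the operation is to swap the front and back halves of the string, then delete the last 2 characters.
"ebgfuhcdnlxw" → "cdnlxwebgfuh" → "cdnlxwebgf".

cdnlxwebgf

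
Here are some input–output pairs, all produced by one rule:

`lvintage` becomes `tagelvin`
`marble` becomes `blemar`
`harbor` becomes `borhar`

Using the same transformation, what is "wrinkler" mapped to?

klerwrin

The pattern: swap the front and back halves of the string.
For "wrinkler" the result is "klerwrin".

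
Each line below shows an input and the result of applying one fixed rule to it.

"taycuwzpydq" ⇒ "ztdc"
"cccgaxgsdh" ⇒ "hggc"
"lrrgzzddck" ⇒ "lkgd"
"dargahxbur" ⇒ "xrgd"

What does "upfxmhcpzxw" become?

The transformation: keep one character in every 3, starting at position 1 (positions 1st, 4th, 7th, ...), then sort the characters into reverse alphabetical order.
"upfxmhcpzxw" → "uxcx" → "xxuc".

xxuc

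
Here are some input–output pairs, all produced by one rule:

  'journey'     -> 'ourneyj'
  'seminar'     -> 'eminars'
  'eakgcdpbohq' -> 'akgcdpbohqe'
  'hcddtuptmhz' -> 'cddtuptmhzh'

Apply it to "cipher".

ipherc

The rule is to move the first character to the end.
For "cipher" the result is "ipherc".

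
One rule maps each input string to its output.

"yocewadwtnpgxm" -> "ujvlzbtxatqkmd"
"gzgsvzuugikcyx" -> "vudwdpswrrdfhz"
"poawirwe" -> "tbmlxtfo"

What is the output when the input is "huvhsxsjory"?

The pattern: move the last 2 characters to the front (rotate right by 2), then shift every letter 3 places backward in the alphabet (wrapping around).
On "huvhsxsjory": the first step gives "ryhuvhsxsjo", and the second then gives "oversepupgl".

oversepupgl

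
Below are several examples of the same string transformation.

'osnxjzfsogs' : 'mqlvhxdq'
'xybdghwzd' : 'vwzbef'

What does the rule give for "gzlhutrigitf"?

Rule — shift every letter 2 places backward in the alphabet (wrapping around), then delete the last 3 characters.
Applying both steps to "gzlhutrigitf": "exjfsrpgegrd", then "exjfsrpge".

exjfsrpge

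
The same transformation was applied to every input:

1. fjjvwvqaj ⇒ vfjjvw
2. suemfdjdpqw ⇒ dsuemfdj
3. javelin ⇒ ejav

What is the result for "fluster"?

The rule is to delete the last 3 characters, then move the last character to the front.
On "fluster": the first step gives "flus", and the second then gives "sflu".

sflu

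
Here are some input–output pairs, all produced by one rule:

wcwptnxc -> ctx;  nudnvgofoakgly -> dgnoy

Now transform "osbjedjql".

djq

What's happening: sort the characters into alphabetical order, then keep one character in every 3, starting at position 2 (positions 2nd, 5th, 8th, ...).
Starting from "osbjedjql": after the first operation, "bdejjloqs"; after the second, "djq".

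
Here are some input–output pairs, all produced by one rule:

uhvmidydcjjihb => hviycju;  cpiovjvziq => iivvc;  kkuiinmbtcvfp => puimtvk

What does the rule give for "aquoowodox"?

The pattern: keep every other character starting from the first (positions 1st, 3rd, 5th, ...), then swap the first and last characters.
For "aquoowodox", step one produces "auooo"; step two turns that into "ouooa".

ouooa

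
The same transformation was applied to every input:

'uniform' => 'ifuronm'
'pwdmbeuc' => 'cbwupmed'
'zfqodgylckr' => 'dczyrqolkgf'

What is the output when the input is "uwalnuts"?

lawuutsn

The pattern: sort the characters into reverse alphabetical order, then move the last 2 characters to the front (rotate right by 2).
Working it through for "uwalnuts": intermediate "wuutsnla", final "lawuutsn".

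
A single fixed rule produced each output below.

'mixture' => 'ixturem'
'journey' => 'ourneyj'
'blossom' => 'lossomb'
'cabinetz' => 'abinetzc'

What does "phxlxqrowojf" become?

hxlxqrowojfp

The pattern: move the first character to the end.
On "phxlxqrowojf" that produces "hxlxqrowojfp".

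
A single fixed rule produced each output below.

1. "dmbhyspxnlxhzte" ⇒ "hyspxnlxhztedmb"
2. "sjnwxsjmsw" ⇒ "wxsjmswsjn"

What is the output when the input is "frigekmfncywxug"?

The rule is to move the first 3 characters to the end (rotate left by 3).
Doing the same to "frigekmfncywxug": "gekmfncywxugfri".

gekmfncywxugfri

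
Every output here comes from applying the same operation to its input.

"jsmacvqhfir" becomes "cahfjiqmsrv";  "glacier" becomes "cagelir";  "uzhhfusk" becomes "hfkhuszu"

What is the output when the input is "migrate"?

eaigrmt

The pattern: sort the characters into alphabetical order, then swap each adjacent pair of characters (1↔2, 3↔4, ...).
Working it through for "migrate": intermediate "aegimrt", final "eaigrmt".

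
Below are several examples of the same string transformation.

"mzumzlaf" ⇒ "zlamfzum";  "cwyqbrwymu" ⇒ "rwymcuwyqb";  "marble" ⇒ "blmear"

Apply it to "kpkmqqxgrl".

Rule — swap the first and last characters, then swap the front and back halves of the string.
On "kpkmqqxgrl": the first step gives "lpkmqqxgrk", and the second then gives "qxgrklpkmq".

qxgrklpkmq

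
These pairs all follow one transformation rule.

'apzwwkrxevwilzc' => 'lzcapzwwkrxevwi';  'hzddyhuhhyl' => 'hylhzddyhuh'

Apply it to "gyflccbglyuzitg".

itggyflccbglyuz

Looking at the pairs, the operation is to move the last 3 characters to the front (rotate right by 3).
"gyflccbglyuzitg" → "itggyflccbglyuz".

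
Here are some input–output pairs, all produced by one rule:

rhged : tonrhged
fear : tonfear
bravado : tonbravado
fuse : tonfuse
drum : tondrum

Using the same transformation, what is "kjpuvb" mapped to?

In each case the input is transformed by: prepend "ton".
Applying that to "kjpuvb" gives "tonkjpuvb".

tonkjpuvb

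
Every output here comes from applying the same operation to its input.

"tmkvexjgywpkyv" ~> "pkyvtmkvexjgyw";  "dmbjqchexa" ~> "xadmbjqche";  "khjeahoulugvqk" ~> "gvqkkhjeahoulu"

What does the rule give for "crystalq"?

In each case the input is transformed by: swap the front and back halves of the string, then move the first 3 characters to the end (rotate left by 3).
So "crystalq" becomes "qcrystal".
(Check on "tmkvexjgywpkyv": → "gywpkyvtmkvexj" → "pkyvtmkvexjgyw" ✓)

qcrystal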